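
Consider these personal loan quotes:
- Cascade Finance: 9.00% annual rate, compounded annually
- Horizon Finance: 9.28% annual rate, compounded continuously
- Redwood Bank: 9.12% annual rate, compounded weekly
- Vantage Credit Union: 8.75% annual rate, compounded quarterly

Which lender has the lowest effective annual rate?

Cascade Finance: compounded annually, EAR = 9.000%
Horizon Finance: e^0.0928 − 1 = 9.724%
Redwood Bank: (1 + 0.0912/52)^52 − 1 = 9.540%
Vantage Credit Union: (1 + 0.0875/4)^4 − 1 = 9.041%
The lowest effective annual rate is Cascade Finance at 9.000%.

Cascade Finance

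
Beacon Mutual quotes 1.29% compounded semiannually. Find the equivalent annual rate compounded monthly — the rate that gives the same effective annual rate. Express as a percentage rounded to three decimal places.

1.287%

EAR = (1 + 0.0129/2)^2 − 1 = 0.012942.
Solve (1 + r/12)^12 = 1.012942: r/12 = 1.012942^(1/12) − 1 = 0.001072, so r = 0.012865 = 1.287%.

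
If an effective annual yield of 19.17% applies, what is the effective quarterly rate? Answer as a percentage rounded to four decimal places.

The per-quarter rate i satisfies (1 + i)^4 = 1 + 0.1917.
i = 1.1917^(1/4) − 1 = 0.0448206 = 4.4821%.

4.4821%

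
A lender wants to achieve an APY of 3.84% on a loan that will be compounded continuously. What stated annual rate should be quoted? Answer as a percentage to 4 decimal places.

Continuous: nominal r satisfies e^r − 1 = 0.0384.
r = ln(1 + 0.0384) = ln(1.0384) = 0.037681 = 3.7681%.

3.7681%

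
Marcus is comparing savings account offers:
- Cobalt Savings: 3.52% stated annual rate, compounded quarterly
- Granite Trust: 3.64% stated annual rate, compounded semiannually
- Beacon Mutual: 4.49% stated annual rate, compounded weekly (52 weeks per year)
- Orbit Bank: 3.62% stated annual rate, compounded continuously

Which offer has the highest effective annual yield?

Cobalt Savings: (1 + 0.0352/4)^4 − 1 = 3.567%
Granite Trust: (1 + 0.0364/2)^2 − 1 = 3.673%
Beacon Mutual: (1 + 0.0449/52)^52 − 1 = 4.590%
Orbit Bank: e^0.0362 − 1 = 3.686%
The highest effective annual rate is Beacon Mutual at 4.590%.

Beacon Mutual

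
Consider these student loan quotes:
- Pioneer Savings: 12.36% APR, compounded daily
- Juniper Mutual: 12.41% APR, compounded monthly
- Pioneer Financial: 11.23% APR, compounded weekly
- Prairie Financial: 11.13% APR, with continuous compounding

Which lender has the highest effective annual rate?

Pioneer Savings: (1 + 0.1236/365)^365 − 1 = 13.154%
Juniper Mutual: (1 + 0.1241/12)^12 − 1 = 13.141%
Pioneer Financial: (1 + 0.1123/52)^52 − 1 = 11.871%
Prairie Financial: e^0.1113 − 1 = 11.773%
The highest effective annual rate is Pioneer Savings at 13.154%.

Pioneer Savings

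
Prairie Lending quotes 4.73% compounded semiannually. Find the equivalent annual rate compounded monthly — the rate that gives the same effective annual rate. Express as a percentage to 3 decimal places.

EAR = (1 + 0.0473/2)^2 − 1 = 0.047859.
Solve (1 + r/12)^12 = 1.047859: r/12 = 1.047859^(1/12) − 1 = 0.003903, so r = 0.046841 = 4.684%.

4.684%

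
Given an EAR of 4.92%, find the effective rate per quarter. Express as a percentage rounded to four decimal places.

1.2079%

The per-quarter rate i satisfies (1 + i)^4 = 1 + 0.0492.
i = 1.0492^(1/4) − 1 = 0.0120794 = 1.2079%.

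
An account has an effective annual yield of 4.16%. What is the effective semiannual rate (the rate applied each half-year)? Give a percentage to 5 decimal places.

The per-half-year rate i satisfies (1 + i)^2 = 1 + 0.0416.
i = 1.0416^(1/2) − 1 = 0.0205881 = 2.05881%.

2.05881%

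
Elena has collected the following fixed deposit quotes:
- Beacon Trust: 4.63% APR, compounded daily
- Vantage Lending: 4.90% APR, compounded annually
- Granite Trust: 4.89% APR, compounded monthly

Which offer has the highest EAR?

Granite Trust

Beacon Trust: (1 + 0.0463/365)^365 − 1 = 4.739%
Vantage Lending: compounded annually, EAR = 4.900%
Granite Trust: (1 + 0.0489/12)^12 − 1 = 5.001%
The highest effective annual rate is Granite Trust at 5.001%.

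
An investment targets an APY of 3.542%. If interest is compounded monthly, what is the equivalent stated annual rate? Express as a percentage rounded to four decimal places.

3.4858%

(1 + r/12)^12 − 1 = 0.03542, so 1 + r/12 = 1.03542^(1/12).
r/12 = 0.002905, so r = 0.034858 = 3.4858%.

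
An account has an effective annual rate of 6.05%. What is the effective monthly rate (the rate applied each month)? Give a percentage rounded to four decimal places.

The per-month rate i satisfies (1 + i)^12 = 1 + 0.0605.
i = 1.0605^(1/12) − 1 = 0.0049070 = 0.4907%.

0.4907%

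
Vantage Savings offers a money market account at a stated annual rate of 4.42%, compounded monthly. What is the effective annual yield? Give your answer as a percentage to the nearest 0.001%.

EAR = (1 + 0.0442/12)^12 − 1.
= (1 + 0.003683)^12 − 1 = 1.045107 − 1 = 4.511%.

4.511%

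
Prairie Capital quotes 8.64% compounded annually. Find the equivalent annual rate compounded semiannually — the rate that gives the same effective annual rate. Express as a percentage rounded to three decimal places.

Compounded annually, EAR = nominal = 0.086400.
Solve (1 + r/2)^2 = 1.086400: r/2 = 1.086400^(1/2) − 1 = 0.042305, so r = 0.084610 = 8.461%.

8.461%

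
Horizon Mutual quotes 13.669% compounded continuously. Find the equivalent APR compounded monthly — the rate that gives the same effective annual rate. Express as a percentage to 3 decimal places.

EAR under continuous compounding: e^0.13669 − 1 = 0.146473.
Solve (1 + r/12)^12 = 1.146473: r/12 = 1.146473^(1/12) − 1 = 0.011456, so r = 0.137471 = 13.747%.

13.747%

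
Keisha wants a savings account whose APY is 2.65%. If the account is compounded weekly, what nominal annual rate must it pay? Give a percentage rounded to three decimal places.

(1 + r/52)^52 − 1 = 0.0265, so 1 + r/52 = 1.0265^(1/52).
r/52 = 0.000503, so r = 0.026162 = 2.616%.

2.616%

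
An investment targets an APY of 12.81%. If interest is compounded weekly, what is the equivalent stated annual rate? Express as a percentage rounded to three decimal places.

12.067%

(1 + r/52)^52 − 1 = 0.1281, so 1 + r/52 = 1.1281^(1/52).
r/52 = 0.002321, so r = 0.120675 = 12.067%.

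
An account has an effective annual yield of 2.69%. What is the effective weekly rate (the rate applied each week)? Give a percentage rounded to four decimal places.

0.0511%

The per-week rate i satisfies (1 + i)^52 = 1 + 0.0269.
i = 1.0269^(1/52) − 1 = 0.0005106 = 0.0511%.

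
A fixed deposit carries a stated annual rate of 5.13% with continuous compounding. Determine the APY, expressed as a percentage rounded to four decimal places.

With continuous compounding, EAR = e^0.0513 − 1.
e^0.0513 = 1.052639, so EAR = 0.052639 = 5.2639%.

5.2639%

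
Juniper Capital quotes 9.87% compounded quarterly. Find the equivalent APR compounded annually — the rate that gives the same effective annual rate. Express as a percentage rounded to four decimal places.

10.2414%

EAR = (1 + 0.0987/4)^4 − 1 = 0.102414.
Compounded annually, the equivalent nominal rate is the EAR itself: 10.2414%.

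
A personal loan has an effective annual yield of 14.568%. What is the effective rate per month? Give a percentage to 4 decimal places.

1.1398%

The per-month rate i satisfies (1 + i)^12 = 1 + 0.14568.
i = 1.14568^(1/12) − 1 = 0.0113977 = 1.1398%.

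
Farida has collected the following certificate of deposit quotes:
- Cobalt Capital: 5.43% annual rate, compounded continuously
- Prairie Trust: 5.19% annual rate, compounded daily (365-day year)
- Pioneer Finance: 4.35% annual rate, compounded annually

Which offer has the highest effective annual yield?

Cobalt Capital

Cobalt Capital: e^0.0543 − 1 = 5.580%
Prairie Trust: (1 + 0.0519/365)^365 − 1 = 5.327%
Pioneer Finance: compounded annually, EAR = 4.350%
The highest effective annual rate is Cobalt Capital at 5.580%.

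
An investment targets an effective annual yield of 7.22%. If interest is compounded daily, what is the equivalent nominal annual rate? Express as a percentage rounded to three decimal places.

(1 + r/365)^365 − 1 = 0.0722, so 1 + r/365 = 1.0722^(1/365).
r/365 = 0.000191, so r = 0.069719 = 6.972%.

6.972%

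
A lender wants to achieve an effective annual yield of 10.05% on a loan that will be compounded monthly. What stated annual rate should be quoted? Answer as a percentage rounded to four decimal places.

(1 + r/12)^12 − 1 = 0.1005, so 1 + r/12 = 1.1005^(1/12).
r/12 = 0.008012, so r = 0.096148 = 9.6148%.

9.6148%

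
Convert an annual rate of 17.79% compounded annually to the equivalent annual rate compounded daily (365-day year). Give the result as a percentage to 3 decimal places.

16.377%

Compounded annually, EAR = nominal = 0.177900.
Solve (1 + r/365)^365 = 1.177900: r/365 = 1.177900^(1/365) − 1 = 0.000449, so r = 0.163770 = 16.377%.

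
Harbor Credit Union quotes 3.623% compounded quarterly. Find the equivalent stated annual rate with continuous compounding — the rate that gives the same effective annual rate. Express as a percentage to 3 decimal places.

3.607%

EAR = (1 + 0.03623/4)^4 − 1 = 0.036725.
Equivalent continuous rate: r = ln(1 + 0.036725) = 0.036067 = 3.607%.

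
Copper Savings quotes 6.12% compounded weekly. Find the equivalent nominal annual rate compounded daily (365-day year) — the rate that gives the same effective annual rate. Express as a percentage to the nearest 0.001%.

6.117%

EAR = (1 + 0.0612/52)^52 − 1 = 0.063073.
Solve (1 + r/365)^365 = 1.063073: r/365 = 1.063073^(1/365) − 1 = 0.000168, so r = 0.061169 = 6.117%.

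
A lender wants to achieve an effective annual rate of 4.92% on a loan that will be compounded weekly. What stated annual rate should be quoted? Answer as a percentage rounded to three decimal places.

(1 + r/52)^52 − 1 = 0.0492, so 1 + r/52 = 1.0492^(1/52).
r/52 = 0.000924, so r = 0.048050 = 4.805%.

4.805%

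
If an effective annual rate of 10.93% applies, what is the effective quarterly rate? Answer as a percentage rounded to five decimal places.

The per-quarter rate i satisfies (1 + i)^4 = 1 + 0.1093.
i = 1.1093^(1/4) − 1 = 0.0262715 = 2.62715%.

2.62715%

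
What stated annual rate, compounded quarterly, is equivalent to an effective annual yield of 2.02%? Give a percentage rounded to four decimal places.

2.0049%

(1 + r/4)^4 − 1 = 0.0202, so 1 + r/4 = 1.0202^(1/4).
r/4 = 0.005012, so r = 0.020049 = 2.0049%.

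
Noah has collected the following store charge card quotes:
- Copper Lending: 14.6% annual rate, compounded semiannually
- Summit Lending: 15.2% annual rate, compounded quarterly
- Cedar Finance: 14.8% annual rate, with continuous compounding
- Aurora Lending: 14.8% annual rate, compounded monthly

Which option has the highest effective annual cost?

Copper Lending: (1 + 0.146/2)^2 − 1 = 15.133%
Summit Lending: (1 + 0.152/4)^4 − 1 = 16.089%
Cedar Finance: e^0.148 − 1 = 15.951%
Aurora Lending: (1 + 0.148/12)^12 − 1 = 15.846%
The highest effective annual rate is Summit Lending at 16.089%.

Summit Lending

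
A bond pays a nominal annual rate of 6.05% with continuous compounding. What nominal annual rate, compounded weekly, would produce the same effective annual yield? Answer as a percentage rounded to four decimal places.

EAR under continuous compounding: e^0.0605 − 1 = 0.062368.
Solve (1 + r/52)^52 = 1.062368: r/52 = 1.062368^(1/52) − 1 = 0.001164, so r = 0.060535 = 6.0535%.

6.0535%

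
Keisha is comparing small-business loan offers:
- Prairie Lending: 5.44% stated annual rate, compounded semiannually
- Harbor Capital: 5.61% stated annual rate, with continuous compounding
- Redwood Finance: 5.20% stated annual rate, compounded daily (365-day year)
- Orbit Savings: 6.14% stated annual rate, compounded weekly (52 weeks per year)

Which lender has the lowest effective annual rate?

Prairie Lending: (1 + 0.0544/2)^2 − 1 = 5.514%
Harbor Capital: e^0.0561 − 1 = 5.770%
Redwood Finance: (1 + 0.0520/365)^365 − 1 = 5.337%
Orbit Savings: (1 + 0.0614/52)^52 − 1 = 6.329%
The lowest effective annual rate is Redwood Finance at 5.337%.

Redwood Finance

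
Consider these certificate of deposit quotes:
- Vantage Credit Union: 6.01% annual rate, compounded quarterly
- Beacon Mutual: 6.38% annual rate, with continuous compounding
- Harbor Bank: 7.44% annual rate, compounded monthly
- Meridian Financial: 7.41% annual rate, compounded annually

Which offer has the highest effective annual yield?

Vantage Credit Union: (1 + 0.0601/4)^4 − 1 = 6.147%
Beacon Mutual: e^0.0638 − 1 = 6.588%
Harbor Bank: (1 + 0.0744/12)^12 − 1 = 7.699%
Meridian Financial: compounded annually, EAR = 7.410%
The highest effective annual rate is Harbor Bank at 7.699%.

Harbor Bank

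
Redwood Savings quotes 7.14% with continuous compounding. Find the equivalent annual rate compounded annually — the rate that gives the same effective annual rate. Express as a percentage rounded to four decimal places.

EAR under continuous compounding: e^0.0714 − 1 = 0.074011.
Compounded annually, the equivalent nominal rate is the EAR itself: 7.4011%.

7.4011%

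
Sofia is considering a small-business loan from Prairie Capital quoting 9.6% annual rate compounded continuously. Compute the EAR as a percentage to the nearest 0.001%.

With continuous compounding, EAR = e^0.096 − 1.
e^0.096 = 1.100759, so EAR = 0.100759 = 10.076%.

10.076%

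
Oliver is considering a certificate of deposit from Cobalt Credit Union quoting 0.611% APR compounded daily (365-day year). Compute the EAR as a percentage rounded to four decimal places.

EAR = (1 + 0.00611/365)^365 − 1.
= 1.006129 − 1 = 0.6129%.

0.6129%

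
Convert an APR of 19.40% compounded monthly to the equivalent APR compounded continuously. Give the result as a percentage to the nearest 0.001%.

19.245%

EAR = (1 + 0.1940/12)^12 − 1 = 0.212214.
Equivalent continuous rate: r = ln(1 + 0.212214) = 0.192449 = 19.245%.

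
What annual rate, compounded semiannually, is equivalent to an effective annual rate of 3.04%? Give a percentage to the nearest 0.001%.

3.017%

(1 + r/2)^2 − 1 = 0.0304, so 1 + r/2 = 1.0304^(1/2).
r/2 = 0.015086, so r = 0.030172 = 3.017%.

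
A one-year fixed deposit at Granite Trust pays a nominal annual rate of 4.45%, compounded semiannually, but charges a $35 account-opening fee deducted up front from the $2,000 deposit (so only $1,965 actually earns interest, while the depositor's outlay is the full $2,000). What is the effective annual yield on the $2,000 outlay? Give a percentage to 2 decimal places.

Value after one year: 1,965 × (1 + 0.0445/2)^2 = 1,965 × 1.044995 = $2,053.42.
Effective yield on the $2,000 outlay: 2,053.42 / 2,000 − 1 = 0.026708 = 2.67%.

2.67%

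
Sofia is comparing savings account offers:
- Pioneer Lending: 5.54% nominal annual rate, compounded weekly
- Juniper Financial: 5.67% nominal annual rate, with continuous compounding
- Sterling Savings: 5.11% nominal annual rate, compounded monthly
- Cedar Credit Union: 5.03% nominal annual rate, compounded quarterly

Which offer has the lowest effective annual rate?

Pioneer Lending: (1 + 0.0554/52)^52 − 1 = 5.693%
Juniper Financial: e^0.0567 − 1 = 5.834%
Sterling Savings: (1 + 0.0511/12)^12 − 1 = 5.231%
Cedar Credit Union: (1 + 0.0503/4)^4 − 1 = 5.126%
The lowest effective annual rate is Cedar Credit Union at 5.126%.

Cedar Credit Union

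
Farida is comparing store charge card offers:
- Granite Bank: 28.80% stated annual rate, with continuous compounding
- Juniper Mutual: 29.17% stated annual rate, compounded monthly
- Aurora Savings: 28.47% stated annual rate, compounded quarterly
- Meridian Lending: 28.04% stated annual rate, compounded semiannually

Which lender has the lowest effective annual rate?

Meridian Lending

Granite Bank: e^0.2880 − 1 = 33.376%
Juniper Mutual: (1 + 0.2917/12)^12 − 1 = 33.404%
Aurora Savings: (1 + 0.2847/4)^4 − 1 = 31.656%
Meridian Lending: (1 + 0.2804/2)^2 − 1 = 30.006%
The lowest effective annual rate is Meridian Lending at 30.006%.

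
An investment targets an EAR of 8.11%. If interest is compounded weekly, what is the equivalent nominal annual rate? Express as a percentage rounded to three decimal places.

(1 + r/52)^52 − 1 = 0.0811, so 1 + r/52 = 1.0811^(1/52).
r/52 = 0.001501, so r = 0.078038 = 7.804%.

7.804%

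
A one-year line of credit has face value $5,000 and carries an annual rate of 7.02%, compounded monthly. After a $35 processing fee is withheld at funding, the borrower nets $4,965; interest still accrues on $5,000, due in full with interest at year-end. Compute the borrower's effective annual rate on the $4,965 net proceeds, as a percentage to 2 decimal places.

Amount owed after one year: 5,000 × (1 + 0.0702/12)^12 = 5,000 × 1.072503 = $5,362.52.
Effective rate on net proceeds: 5,362.52 / 4,965 − 1 = 0.080064 = 8.01%.

8.01%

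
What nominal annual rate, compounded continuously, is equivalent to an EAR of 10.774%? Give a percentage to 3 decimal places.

Continuous: nominal r satisfies e^r − 1 = 0.10774.
r = ln(1 + 0.10774) = ln(1.10774) = 0.102322 = 10.232%.

10.232%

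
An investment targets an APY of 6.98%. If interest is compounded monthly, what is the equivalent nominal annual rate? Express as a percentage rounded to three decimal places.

(1 + r/12)^12 − 1 = 0.0698, so 1 + r/12 = 1.0698^(1/12).
r/12 = 0.005638, so r = 0.067662 = 6.766%.

6.766%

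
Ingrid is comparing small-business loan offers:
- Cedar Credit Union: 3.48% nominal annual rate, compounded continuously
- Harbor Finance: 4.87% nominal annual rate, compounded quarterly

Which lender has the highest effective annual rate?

Cedar Credit Union: e^0.0348 − 1 = 3.541%
Harbor Finance: (1 + 0.0487/4)^4 − 1 = 4.960%
The highest effective annual rate is Harbor Finance at 4.960%.

Harbor Finance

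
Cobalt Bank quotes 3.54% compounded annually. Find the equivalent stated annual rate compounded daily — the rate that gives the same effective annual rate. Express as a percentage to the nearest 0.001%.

Compounded annually, EAR = nominal = 0.035400.
Solve (1 + r/365)^365 = 1.035400: r/365 = 1.035400^(1/365) − 1 = 0.000095, so r = 0.034789 = 3.479%.

3.479%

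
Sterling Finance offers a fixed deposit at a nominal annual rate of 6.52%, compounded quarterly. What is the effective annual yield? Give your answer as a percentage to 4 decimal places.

EAR = (1 + 0.0652/4)^4 − 1.
= 1.066812 − 1 = 6.6812%.

6.6812%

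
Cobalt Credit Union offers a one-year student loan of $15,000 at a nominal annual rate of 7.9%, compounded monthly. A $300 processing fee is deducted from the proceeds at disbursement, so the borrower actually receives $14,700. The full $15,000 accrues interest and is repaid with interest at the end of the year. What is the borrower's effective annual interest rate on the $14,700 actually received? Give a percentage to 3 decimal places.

Amount owed after one year: 15,000 × (1 + 0.079/12)^12 = 15,000 × 1.081924 = $16,228.86.
Effective rate on net proceeds: 16,228.86 / 14,700 − 1 = 0.104004 = 10.400%.

10.400%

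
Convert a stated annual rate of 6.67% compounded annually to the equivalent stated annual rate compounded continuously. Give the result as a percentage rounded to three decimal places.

Compounded annually, EAR = nominal = 0.066700.
Equivalent continuous rate: r = ln(1 + 0.066700) = 0.064570 = 6.457%.

6.457%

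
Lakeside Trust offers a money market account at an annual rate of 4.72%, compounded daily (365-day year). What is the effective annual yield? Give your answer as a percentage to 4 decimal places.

EAR = (1 + 0.0472/365)^365 − 1.
= (1 + 0.000129)^365 − 1 = 1.048328 − 1 = 4.8328%.

4.8328%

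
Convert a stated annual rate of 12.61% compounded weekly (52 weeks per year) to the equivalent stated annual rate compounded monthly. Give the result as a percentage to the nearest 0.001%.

EAR = (1 + 0.1261/52)^52 − 1 = 0.134222.
Solve (1 + r/12)^12 = 1.134222: r/12 = 1.134222^(1/12) − 1 = 0.010551, so r = 0.126611 = 12.661%.

12.661%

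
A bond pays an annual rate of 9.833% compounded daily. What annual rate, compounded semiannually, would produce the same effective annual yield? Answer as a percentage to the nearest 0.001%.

EAR = (1 + 0.09833/365)^365 − 1 = 0.103312.
Solve (1 + r/2)^2 = 1.103312: r/2 = 1.103312^(1/2) − 1 = 0.050387, so r = 0.100773 = 10.077%.

10.077%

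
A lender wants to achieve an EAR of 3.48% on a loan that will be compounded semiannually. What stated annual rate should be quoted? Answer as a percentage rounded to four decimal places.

3.4502%

(1 + r/2)^2 − 1 = 0.0348, so 1 + r/2 = 1.0348^(1/2).
r/2 = 0.017251, so r = 0.034502 = 3.4502%.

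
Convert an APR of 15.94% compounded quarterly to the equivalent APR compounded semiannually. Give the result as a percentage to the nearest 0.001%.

16.258%

EAR = (1 + 0.1594/4)^4 − 1 = 0.169184.
Solve (1 + r/2)^2 = 1.169184: r/2 = 1.169184^(1/2) − 1 = 0.081288, so r = 0.162576 = 16.258%.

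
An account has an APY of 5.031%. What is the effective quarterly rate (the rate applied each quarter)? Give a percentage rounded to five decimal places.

The per-quarter rate i satisfies (1 + i)^4 = 1 + 0.05031.
i = 1.05031^(1/4) − 1 = 0.0123469 = 1.23469%.

1.23469%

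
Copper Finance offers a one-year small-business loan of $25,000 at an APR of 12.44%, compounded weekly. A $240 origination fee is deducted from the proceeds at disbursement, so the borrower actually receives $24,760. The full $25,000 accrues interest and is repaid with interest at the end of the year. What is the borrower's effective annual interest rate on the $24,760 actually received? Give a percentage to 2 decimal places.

14.33%

Amount owed after one year: 25,000 × (1 + 0.1244/52)^52 = 25,000 × 1.132301 = $28,307.51.
Effective rate on net proceeds: 28,307.51 / 24,760 − 1 = 0.143276 = 14.33%.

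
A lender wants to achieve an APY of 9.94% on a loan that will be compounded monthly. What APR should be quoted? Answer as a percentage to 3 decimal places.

(1 + r/12)^12 − 1 = 0.0994, so 1 + r/12 = 1.0994^(1/12).
r/12 = 0.007928, so r = 0.095140 = 9.514%.

9.514%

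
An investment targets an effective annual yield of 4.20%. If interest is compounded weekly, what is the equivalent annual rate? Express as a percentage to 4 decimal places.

(1 + r/52)^52 − 1 = 0.0420, so 1 + r/52 = 1.0420^(1/52).
r/52 = 0.000792, so r = 0.041158 = 4.1158%.

4.1158%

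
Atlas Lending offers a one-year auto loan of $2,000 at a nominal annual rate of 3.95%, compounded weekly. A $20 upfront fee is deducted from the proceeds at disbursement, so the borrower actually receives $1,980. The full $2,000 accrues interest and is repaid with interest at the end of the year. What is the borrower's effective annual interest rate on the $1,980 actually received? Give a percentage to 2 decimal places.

5.08%

Amount owed after one year: 2,000 × (1 + 0.0395/52)^52 = 2,000 × 1.040275 = $2,080.55.
Effective rate on net proceeds: 2,080.55 / 1,980 − 1 = 0.050783 = 5.08%.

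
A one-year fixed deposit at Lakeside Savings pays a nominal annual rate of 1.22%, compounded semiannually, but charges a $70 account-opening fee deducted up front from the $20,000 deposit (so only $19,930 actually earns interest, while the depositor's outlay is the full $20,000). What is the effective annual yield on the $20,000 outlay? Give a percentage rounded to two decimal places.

Value after one year: 19,930 × (1 + 0.0122/2)^2 = 19,930 × 1.012237 = $20,173.89.
Effective yield on the $20,000 outlay: 20,173.89 / 20,000 − 1 = 0.008694 = 0.87%.

0.87%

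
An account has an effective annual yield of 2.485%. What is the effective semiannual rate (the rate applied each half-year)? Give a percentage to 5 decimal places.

1.23488%

The per-half-year rate i satisfies (1 + i)^2 = 1 + 0.02485.
i = 1.02485^(1/2) − 1 = 0.0123488 = 1.23488%.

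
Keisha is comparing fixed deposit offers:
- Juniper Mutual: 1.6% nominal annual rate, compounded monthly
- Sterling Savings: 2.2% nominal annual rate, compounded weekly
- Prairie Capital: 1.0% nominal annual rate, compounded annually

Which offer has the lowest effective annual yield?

Prairie Capital

Juniper Mutual: (1 + 0.016/12)^12 − 1 = 1.612%
Sterling Savings: (1 + 0.022/52)^52 − 1 = 2.224%
Prairie Capital: compounded annually, EAR = 1.000%
The lowest effective annual rate is Prairie Capital at 1.000%.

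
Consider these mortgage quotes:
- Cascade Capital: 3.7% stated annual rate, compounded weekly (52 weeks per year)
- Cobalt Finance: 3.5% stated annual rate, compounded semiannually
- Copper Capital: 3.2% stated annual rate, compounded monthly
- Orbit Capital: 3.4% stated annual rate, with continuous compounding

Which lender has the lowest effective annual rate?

Copper Capital

Cascade Capital: (1 + 0.037/52)^52 − 1 = 3.768%
Cobalt Finance: (1 + 0.035/2)^2 − 1 = 3.531%
Copper Capital: (1 + 0.032/12)^12 − 1 = 3.247%
Orbit Capital: e^0.034 − 1 = 3.458%
The lowest effective annual rate is Copper Capital at 3.247%.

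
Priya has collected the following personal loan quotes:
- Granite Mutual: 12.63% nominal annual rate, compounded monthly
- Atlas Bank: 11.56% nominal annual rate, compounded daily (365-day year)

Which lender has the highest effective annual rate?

Granite Mutual

Granite Mutual: (1 + 0.1263/12)^12 − 1 = 13.387%
Atlas Bank: (1 + 0.1156/365)^365 − 1 = 12.253%
The highest effective annual rate is Granite Mutual at 13.387%.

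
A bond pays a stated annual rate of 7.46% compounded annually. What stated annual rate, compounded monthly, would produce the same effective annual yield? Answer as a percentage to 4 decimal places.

Compounded annually, EAR = nominal = 0.074600.
Solve (1 + r/12)^12 = 1.074600: r/12 = 1.074600^(1/12) − 1 = 0.006014, so r = 0.072165 = 7.2165%.

7.2165%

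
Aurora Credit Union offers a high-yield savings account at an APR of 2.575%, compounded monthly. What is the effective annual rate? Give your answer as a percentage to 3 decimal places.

2.606%

EAR = (1 + 0.02575/12)^12 − 1.
= 1.026056 − 1 = 2.606%.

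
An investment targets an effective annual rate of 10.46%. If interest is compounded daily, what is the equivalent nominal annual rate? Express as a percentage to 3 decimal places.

(1 + r/365)^365 − 1 = 0.1046, so 1 + r/365 = 1.1046^(1/365).
r/365 = 0.000273, so r = 0.099497 = 9.950%.

9.950%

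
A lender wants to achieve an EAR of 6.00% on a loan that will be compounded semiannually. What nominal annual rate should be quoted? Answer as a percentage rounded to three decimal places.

(1 + r/2)^2 − 1 = 0.0600, so 1 + r/2 = 1.0600^(1/2).
r/2 = 0.029563, so r = 0.059126 = 5.913%.

5.913%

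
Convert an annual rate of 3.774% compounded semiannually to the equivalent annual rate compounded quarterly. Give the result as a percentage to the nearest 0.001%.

EAR = (1 + 0.03774/2)^2 − 1 = 0.038096.
Solve (1 + r/4)^4 = 1.038096: r/4 = 1.038096^(1/4) − 1 = 0.009391, so r = 0.037564 = 3.756%.

3.756%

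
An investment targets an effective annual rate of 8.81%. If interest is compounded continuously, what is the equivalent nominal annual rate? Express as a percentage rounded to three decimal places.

Continuous: nominal r satisfies e^r − 1 = 0.0881.
r = ln(1 + 0.0881) = ln(1.0881) = 0.084433 = 8.443%.

8.443%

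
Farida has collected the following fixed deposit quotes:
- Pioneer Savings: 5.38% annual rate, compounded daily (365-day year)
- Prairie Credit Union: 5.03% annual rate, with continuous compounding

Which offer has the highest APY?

Pioneer Savings

Pioneer Savings: (1 + 0.0538/365)^365 − 1 = 5.527%
Prairie Credit Union: e^0.0503 − 1 = 5.159%
The highest effective annual rate is Pioneer Savings at 5.527%.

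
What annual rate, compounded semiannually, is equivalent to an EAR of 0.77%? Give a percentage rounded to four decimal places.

0.7685%

(1 + r/2)^2 − 1 = 0.0077, so 1 + r/2 = 1.0077^(1/2).
r/2 = 0.003843, so r = 0.007685 = 0.7685%.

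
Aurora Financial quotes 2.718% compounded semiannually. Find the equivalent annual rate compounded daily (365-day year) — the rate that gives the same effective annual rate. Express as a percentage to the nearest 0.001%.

2.700%

EAR = (1 + 0.02718/2)^2 − 1 = 0.027365.
Solve (1 + r/365)^365 = 1.027365: r/365 = 1.027365^(1/365) − 1 = 0.000074, so r = 0.026998 = 2.700%.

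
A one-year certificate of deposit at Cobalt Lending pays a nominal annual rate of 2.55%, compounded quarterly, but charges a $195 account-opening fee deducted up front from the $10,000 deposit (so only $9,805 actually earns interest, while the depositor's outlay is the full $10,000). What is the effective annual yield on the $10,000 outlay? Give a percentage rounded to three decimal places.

Value after one year: 9,805 × (1 + 0.0255/4)^4 = 9,805 × 1.025745 = $10,057.43.
Effective yield on the $10,000 outlay: 10,057.43 / 10,000 − 1 = 0.005743 = 0.574%.

0.574%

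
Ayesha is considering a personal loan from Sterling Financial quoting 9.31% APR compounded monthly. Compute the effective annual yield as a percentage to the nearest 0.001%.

9.718%

EAR = (1 + 0.0931/12)^12 − 1.
= (1 + 0.007758)^12 − 1 = 1.097177 − 1 = 9.718%.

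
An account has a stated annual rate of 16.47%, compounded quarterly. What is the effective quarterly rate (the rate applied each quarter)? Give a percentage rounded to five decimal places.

With a nominal annual rate compounded quarterly, the periodic rate is the nominal rate divided by 4.
i = 0.1647 / 4 = 0.0411750 = 4.11750%.

4.11750%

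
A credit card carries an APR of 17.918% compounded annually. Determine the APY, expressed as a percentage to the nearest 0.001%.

17.918%

Annual compounding means the effective rate equals the nominal rate: 17.918%.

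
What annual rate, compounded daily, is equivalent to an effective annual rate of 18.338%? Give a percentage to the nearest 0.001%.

(1 + r/365)^365 − 1 = 0.18338, so 1 + r/365 = 1.18338^(1/365).
r/365 = 0.000461, so r = 0.168414 = 16.841%.

16.841%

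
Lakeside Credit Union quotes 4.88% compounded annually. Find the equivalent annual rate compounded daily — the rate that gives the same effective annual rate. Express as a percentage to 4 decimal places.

Compounded annually, EAR = nominal = 0.048800.
Solve (1 + r/365)^365 = 1.048800: r/365 = 1.048800^(1/365) − 1 = 0.000131, so r = 0.047650 = 4.7650%.

4.7650%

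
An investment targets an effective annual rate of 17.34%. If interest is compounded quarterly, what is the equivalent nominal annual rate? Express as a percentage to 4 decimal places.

16.3145%

(1 + r/4)^4 − 1 = 0.1734, so 1 + r/4 = 1.1734^(1/4).
r/4 = 0.040786, so r = 0.163145 = 16.3145%.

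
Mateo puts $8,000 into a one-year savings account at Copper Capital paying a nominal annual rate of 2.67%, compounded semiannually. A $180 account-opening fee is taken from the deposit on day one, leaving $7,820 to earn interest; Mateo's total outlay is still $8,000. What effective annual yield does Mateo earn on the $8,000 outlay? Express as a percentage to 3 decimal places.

Value after one year: 7,820 × (1 + 0.0267/2)^2 = 7,820 × 1.026878 = $8,030.19.
Effective yield on the $8,000 outlay: 8,030.19 / 8,000 − 1 = 0.003773 = 0.377%.

0.377%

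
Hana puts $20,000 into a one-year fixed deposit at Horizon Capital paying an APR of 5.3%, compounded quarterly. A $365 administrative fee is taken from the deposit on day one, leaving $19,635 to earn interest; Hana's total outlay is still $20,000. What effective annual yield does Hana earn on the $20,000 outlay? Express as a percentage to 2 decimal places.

Value after one year: 19,635 × (1 + 0.053/4)^4 = 19,635 × 1.054063 = $20,696.52.
Effective yield on the $20,000 outlay: 20,696.52 / 20,000 − 1 = 0.034826 = 3.48%.

3.48%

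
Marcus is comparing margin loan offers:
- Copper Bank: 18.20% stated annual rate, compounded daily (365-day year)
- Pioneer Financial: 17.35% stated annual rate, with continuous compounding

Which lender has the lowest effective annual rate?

Copper Bank: (1 + 0.1820/365)^365 − 1 = 19.956%
Pioneer Financial: e^0.1735 − 1 = 18.946%
The lowest effective annual rate is Pioneer Financial at 18.946%.

Pioneer Financial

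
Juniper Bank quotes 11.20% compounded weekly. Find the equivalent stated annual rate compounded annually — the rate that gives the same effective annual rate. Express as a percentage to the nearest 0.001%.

11.838%

EAR = (1 + 0.1120/52)^52 − 1 = 0.118378.
Compounded annually, the equivalent nominal rate is the EAR itself: 11.838%.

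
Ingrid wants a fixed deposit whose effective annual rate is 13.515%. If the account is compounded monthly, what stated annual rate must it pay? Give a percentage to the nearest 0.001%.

12.744%

(1 + r/12)^12 − 1 = 0.13515, so 1 + r/12 = 1.13515^(1/12).
r/12 = 0.010620, so r = 0.127437 = 12.744%.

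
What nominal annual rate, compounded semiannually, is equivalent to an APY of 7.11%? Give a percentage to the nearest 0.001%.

6.988%

(1 + r/2)^2 − 1 = 0.0711, so 1 + r/2 = 1.0711^(1/2).
r/2 = 0.034940, so r = 0.069879 = 6.988%.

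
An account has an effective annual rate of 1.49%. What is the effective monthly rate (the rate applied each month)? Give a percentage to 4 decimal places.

0.1233%

The per-month rate i satisfies (1 + i)^12 = 1 + 0.0149.
i = 1.0149^(1/12) − 1 = 0.0012333 = 0.1233%.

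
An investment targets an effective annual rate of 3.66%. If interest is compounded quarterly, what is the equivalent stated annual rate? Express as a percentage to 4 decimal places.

(1 + r/4)^4 − 1 = 0.0366, so 1 + r/4 = 1.0366^(1/4).
r/4 = 0.009027, so r = 0.036108 = 3.6108%.

3.6108%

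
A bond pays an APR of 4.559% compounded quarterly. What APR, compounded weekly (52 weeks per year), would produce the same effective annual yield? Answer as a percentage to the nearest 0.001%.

EAR = (1 + 0.04559/4)^4 − 1 = 0.046375.
Solve (1 + r/52)^52 = 1.046375: r/52 = 1.046375^(1/52) − 1 = 0.000872, so r = 0.045352 = 4.535%.

4.535%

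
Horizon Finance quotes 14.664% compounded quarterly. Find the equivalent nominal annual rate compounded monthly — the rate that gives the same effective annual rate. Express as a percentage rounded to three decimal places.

14.488%

EAR = (1 + 0.14664/4)^4 − 1 = 0.154903.
Solve (1 + r/12)^12 = 1.154903: r/12 = 1.154903^(1/12) − 1 = 0.012074, so r = 0.144884 = 14.488%.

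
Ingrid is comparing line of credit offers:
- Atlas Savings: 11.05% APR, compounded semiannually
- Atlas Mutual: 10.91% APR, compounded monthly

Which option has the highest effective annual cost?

Atlas Savings: (1 + 0.1105/2)^2 − 1 = 11.355%
Atlas Mutual: (1 + 0.1091/12)^12 − 1 = 11.472%
The highest effective annual rate is Atlas Mutual at 11.472%.

Atlas Mutual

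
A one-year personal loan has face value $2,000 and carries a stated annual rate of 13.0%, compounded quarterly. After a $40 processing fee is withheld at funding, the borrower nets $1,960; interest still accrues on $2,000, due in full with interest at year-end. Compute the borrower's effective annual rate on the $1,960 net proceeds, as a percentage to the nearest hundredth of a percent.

15.97%

Amount owed after one year: 2,000 × (1 + 0.130/4)^4 = 2,000 × 1.136476 = $2,272.95.
Effective rate on net proceeds: 2,272.95 / 1,960 − 1 = 0.159669 = 15.97%.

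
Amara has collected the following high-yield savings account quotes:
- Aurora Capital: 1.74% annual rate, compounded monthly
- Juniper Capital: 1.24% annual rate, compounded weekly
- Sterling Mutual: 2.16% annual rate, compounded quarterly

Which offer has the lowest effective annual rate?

Aurora Capital: (1 + 0.0174/12)^12 − 1 = 1.754%
Juniper Capital: (1 + 0.0124/52)^52 − 1 = 1.248%
Sterling Mutual: (1 + 0.0216/4)^4 − 1 = 2.178%
The lowest effective annual rate is Juniper Capital at 1.248%.

Juniper Capital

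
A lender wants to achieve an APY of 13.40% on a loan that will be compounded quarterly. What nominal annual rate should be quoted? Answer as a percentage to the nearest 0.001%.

12.775%

(1 + r/4)^4 − 1 = 0.1340, so 1 + r/4 = 1.1340^(1/4).
r/4 = 0.031937, so r = 0.127749 = 12.775%.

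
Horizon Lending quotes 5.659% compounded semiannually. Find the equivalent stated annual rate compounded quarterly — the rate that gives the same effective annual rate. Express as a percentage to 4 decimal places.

5.6195%

EAR = (1 + 0.05659/2)^2 − 1 = 0.057391.
Solve (1 + r/4)^4 = 1.057391: r/4 = 1.057391^(1/4) − 1 = 0.014049, so r = 0.056195 = 5.6195%.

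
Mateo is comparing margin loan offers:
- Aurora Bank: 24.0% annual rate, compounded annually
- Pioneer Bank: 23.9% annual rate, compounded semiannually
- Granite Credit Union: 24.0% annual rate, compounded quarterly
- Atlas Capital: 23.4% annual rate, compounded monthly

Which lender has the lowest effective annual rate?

Aurora Bank

Aurora Bank: compounded annually, EAR = 24.000%
Pioneer Bank: (1 + 0.239/2)^2 − 1 = 25.328%
Granite Credit Union: (1 + 0.240/4)^4 − 1 = 26.248%
Atlas Capital: (1 + 0.234/12)^12 − 1 = 26.080%
The lowest effective annual rate is Aurora Bank at 24.000%.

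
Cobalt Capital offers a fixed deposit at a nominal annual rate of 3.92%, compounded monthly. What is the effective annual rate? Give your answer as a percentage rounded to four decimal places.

3.9912%

EAR = (1 + 0.0392/12)^12 − 1.
= 1.039912 − 1 = 3.9912%.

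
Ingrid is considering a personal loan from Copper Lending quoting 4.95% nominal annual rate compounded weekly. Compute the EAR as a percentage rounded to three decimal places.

5.072%

EAR = (1 + 0.0495/52)^52 − 1.
= 1.050721 − 1 = 5.072%.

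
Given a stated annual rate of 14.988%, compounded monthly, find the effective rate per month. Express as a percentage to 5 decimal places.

With a nominal annual rate compounded monthly, the periodic rate is the nominal rate divided by 12.
i = 0.14988 / 12 = 0.0124900 = 1.24900%.

1.24900%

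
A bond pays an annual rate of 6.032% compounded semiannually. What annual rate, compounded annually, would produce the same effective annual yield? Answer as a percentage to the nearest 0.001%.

6.123%

EAR = (1 + 0.06032/2)^2 − 1 = 0.061230.
Compounded annually, the equivalent nominal rate is the EAR itself: 6.123%.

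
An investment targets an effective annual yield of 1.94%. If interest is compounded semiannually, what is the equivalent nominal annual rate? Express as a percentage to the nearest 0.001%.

1.931%

(1 + r/2)^2 − 1 = 0.0194, so 1 + r/2 = 1.0194^(1/2).
r/2 = 0.009653, so r = 0.019307 = 1.931%.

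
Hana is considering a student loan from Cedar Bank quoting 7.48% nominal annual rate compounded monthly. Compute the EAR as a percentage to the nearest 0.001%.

7.742%

EAR = (1 + 0.0748/12)^12 − 1.
= (1 + 0.006233)^12 − 1 = 1.077418 − 1 = 7.742%.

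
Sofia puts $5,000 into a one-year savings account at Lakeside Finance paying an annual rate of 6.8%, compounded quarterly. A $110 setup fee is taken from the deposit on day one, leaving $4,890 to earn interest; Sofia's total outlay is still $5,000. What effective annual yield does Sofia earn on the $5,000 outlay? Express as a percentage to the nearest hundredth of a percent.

4.62%

Value after one year: 4,890 × (1 + 0.068/4)^4 = 4,890 × 1.069754 = $5,231.10.
Effective yield on the $5,000 outlay: 5,231.10 / 5,000 − 1 = 0.046219 = 4.62%.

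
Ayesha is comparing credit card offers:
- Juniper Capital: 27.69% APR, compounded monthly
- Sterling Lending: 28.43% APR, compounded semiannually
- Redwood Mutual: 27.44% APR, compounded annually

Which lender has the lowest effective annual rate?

Redwood Mutual

Juniper Capital: (1 + 0.2769/12)^12 − 1 = 31.489%
Sterling Lending: (1 + 0.2843/2)^2 − 1 = 30.451%
Redwood Mutual: compounded annually, EAR = 27.440%
The lowest effective annual rate is Redwood Mutual at 27.440%.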